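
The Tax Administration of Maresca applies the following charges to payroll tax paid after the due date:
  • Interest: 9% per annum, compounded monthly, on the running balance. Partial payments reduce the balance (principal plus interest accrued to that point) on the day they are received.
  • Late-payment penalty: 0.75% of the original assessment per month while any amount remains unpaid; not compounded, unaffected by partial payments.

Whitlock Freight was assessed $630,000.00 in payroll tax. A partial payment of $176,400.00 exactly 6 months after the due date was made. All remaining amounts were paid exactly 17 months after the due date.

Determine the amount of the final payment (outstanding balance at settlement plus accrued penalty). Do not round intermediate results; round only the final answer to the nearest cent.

$604,143.87

Monthly rate = 9% ÷ 12 = 0.75%
Balance at month 6: $630,000.0000 × (1 + 0.0075)^6 = $658,886.9081…
After $176,400.00 payment: $658,886.9081… − $176,400.00 = $482,486.9081…
Balance at month 17: $482,486.9081… × (1 + 0.0075)^11 = $523,818.8666…
Penalty: 17 × 0.75% × $630,000.00 = $80,325.00
Final settlement = outstanding balance + penalty = $523,818.8666… + $80,325.00 = $604,143.87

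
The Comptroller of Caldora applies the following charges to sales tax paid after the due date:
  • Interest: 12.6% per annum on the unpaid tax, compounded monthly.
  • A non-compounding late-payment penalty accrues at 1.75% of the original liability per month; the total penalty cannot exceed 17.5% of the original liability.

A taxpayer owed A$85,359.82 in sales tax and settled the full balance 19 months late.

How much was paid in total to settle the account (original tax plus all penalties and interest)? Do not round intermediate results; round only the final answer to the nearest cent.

Penalty (uncapped): 19 × 1.75% × A$85,359.82 = A$28,382.14…; cap = 17.5% × A$85,359.82 = A$14,937.97… → penalty = A$14,937.97…
Interest (12.6%/yr ÷ 12 = 1.05%/month): A$85,359.82 × ((1 + 0.0105)^19 − 1) = A$18,738.4542…
Total = A$85,359.82 + A$14,937.9685 + A$18,738.4542… = A$119,036.24

A$119,036.24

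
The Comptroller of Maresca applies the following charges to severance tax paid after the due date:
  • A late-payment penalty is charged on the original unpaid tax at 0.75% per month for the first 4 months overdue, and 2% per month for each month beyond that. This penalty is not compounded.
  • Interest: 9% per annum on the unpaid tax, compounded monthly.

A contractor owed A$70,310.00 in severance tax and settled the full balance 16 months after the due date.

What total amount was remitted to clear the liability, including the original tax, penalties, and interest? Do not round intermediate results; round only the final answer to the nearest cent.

Penalty, months 1–4: 4 × 0.75% × A$70,310.00 = A$2,109.30
Penalty, months 5–16: 12 × 2% × A$70,310.00 = A$16,874.40
Interest (9%/yr ÷ 12 = 0.75%/month): A$70,310.00 × ((1 + 0.0075)^16 − 1) = A$8,928.8155…
Total = A$70,310.00 + A$18,983.7000 + A$8,928.8155… = A$98,222.52

A$98,222.52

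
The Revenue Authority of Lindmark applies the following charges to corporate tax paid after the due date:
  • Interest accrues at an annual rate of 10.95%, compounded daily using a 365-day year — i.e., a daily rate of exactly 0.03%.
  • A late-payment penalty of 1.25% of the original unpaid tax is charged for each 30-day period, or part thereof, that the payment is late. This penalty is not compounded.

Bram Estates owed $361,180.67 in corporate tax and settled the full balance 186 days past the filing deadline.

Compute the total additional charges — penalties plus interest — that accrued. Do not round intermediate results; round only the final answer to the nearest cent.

Penalty periods: ⌈186/30⌉ = 7; penalty = 7 × 1.25% × $361,180.67 = $31,603.31…
Interest: $361,180.67 × ((1 + 0.0003)^186 − 1) = $361,180.67 × 0.05737734… = $20,723.5850…
Penalties + interest = $31,603.3086… + $20,723.5850… = $52,326.89

$52,326.89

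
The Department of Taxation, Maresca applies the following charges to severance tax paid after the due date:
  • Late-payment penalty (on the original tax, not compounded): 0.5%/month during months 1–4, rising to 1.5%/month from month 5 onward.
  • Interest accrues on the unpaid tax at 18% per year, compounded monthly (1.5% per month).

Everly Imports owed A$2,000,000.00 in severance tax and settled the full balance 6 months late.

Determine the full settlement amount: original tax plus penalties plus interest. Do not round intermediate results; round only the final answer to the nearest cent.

Penalty, months 1–4: 4 × 0.5% × A$2,000,000.00 = A$40,000.00
Penalty, months 5–6: 2 × 1.5% × A$2,000,000.00 = A$60,000.00
Interest: A$2,000,000.00 × ((1 + 0.015)^6 − 1) = A$2,000,000.00 × 0.0934433… = A$186,886.5279…
Total = A$2,000,000.00 + A$100,000.0000 + A$186,886.5279… = A$2,286,886.53

A$2,286,886.53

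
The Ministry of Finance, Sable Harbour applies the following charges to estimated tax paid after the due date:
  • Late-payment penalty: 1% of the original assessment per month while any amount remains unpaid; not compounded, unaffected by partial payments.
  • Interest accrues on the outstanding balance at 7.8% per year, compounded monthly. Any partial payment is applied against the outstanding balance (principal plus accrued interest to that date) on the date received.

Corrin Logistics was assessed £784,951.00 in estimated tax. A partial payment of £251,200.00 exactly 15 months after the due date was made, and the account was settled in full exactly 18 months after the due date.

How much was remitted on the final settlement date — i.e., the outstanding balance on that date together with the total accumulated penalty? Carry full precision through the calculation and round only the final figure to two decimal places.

£767,205.53

Monthly rate = 7.8% ÷ 12 = 0.65%
Balance at month 15: £784,951.0000 × (1 + 0.0065)^15 = £865,065.9847…
After £251,200.00 payment: £865,065.9847… − £251,200.00 = £613,865.9847…
Balance at month 18: £613,865.9847… × (1 + 0.0065)^3 = £625,914.3475…
Penalty: 18 × 1% × £784,951.00 = £141,291.18
Final settlement = outstanding balance + penalty = £625,914.3475… + £141,291.18 = £767,205.53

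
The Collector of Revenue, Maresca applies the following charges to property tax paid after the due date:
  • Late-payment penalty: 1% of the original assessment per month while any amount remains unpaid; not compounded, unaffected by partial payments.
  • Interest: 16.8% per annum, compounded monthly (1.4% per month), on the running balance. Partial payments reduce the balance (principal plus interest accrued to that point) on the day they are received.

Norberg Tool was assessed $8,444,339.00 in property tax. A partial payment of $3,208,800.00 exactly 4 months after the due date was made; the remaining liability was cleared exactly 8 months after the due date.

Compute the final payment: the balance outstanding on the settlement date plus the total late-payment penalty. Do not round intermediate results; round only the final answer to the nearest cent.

$6,721,013.48

Balance at month 4: $8,444,339.0000 × (1 + 0.014)^4 = $8,927,245.5361…
After $3,208,800.00 payment: $8,927,245.5361… − $3,208,800.00 = $5,718,445.5361…
Balance at month 8: $5,718,445.5361… × (1 + 0.014)^4 = $6,045,466.3634…
Penalty: 8 × 1% × $8,444,339.00 = $675,547.12
Final settlement = outstanding balance + penalty = $6,045,466.3634… + $675,547.12 = $6,721,013.48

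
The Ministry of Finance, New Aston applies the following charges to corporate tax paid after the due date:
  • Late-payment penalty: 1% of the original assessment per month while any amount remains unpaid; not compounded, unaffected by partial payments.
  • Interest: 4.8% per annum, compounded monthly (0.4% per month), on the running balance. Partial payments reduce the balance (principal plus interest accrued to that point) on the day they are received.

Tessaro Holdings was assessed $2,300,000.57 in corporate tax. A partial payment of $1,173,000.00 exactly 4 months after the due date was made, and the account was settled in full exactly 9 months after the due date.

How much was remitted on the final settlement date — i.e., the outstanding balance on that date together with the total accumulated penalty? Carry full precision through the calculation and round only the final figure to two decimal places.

Balance at month 4: $2,300,000.5700 × (1 + 0.004)^4 = $2,337,021.9686…
After $1,173,000.00 payment: $2,337,021.9686… − $1,173,000.00 = $1,164,021.9686…
Balance at month 9: $1,164,021.9686… × (1 + 0.004)^5 = $1,187,489.3979…
Penalty: 9 × 1% × $2,300,000.57 = $207,000.05…
Final settlement = outstanding balance + penalty = $1,187,489.3979… + $207,000.05… = $1,394,489.45

$1,394,489.45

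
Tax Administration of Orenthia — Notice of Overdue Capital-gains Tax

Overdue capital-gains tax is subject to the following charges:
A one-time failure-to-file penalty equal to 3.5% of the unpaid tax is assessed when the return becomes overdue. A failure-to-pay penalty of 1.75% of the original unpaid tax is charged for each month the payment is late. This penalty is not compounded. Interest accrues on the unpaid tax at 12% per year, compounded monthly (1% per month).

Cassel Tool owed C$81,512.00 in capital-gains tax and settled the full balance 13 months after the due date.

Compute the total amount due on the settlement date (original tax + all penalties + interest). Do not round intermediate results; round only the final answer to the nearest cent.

Failure-to-file penalty: 3.5% × C$81,512.00 = C$2,852.92
Failure-to-pay penalty: 13 × 1.75% × C$81,512.00 = C$18,543.98
Interest: C$81,512.00 × ((1 + 0.01)^13 − 1) = C$81,512.00 × 0.1380933… = C$11,256.2595…
Total = C$81,512.00 + C$21,396.9000 + C$11,256.2595… = C$114,165.16

C$114,165.16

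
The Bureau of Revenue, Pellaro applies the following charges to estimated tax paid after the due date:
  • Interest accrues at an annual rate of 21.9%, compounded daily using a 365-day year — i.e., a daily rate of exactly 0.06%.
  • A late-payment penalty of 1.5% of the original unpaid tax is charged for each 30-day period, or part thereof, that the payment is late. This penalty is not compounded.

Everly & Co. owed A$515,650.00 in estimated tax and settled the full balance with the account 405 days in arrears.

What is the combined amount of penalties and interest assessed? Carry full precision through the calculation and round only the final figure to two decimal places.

Penalty periods: ⌈405/30⌉ = 14; penalty = 14 × 1.5% × A$515,650.00 = A$108,286.50
Interest: A$515,650.00 × ((1 + 0.0006)^405 − 1) = A$515,650.00 × 0.27497571… = A$141,791.2260…
Penalties + interest = A$108,286.5000 + A$141,791.2260… = A$250,077.73

A$250,077.73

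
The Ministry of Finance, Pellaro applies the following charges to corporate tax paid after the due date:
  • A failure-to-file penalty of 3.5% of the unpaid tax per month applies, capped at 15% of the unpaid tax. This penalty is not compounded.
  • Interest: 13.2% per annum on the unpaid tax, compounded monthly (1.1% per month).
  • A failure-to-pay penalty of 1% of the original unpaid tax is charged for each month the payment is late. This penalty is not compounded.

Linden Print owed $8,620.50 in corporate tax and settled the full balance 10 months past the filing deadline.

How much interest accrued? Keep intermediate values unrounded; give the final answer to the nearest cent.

$996.60

Interest: $8,620.50 × ((1 + 0.011)^10 − 1) = $8,620.50 × 0.1156078… = $996.5973…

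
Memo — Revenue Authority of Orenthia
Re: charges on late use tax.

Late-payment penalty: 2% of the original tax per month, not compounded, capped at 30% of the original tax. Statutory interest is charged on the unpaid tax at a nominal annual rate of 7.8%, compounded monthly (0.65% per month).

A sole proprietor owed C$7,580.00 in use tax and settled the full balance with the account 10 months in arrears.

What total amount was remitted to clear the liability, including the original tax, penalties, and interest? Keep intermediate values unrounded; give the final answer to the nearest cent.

C$9,603.36

Penalty: 10 × 2% × C$7,580.00 = C$1,516.00 (below the 30% cap of C$2,274.00)
Interest: C$7,580.00 × ((1 + 0.0065)^10 − 1) = C$7,580.00 × 0.0669346… = C$507.3641…
Total = C$7,580.00 + C$1,516.0000 + C$507.3641… = C$9,603.36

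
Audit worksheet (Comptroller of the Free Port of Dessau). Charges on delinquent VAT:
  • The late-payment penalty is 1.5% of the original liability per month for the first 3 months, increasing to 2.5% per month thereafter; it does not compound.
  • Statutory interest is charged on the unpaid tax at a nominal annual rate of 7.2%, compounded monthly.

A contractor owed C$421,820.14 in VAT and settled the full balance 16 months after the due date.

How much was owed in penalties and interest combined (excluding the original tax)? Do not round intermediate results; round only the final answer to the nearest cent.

C$198,442.48

Penalty, months 1–3: 3 × 1.5% × C$421,820.14 = C$18,981.91…
Penalty, months 4–16: 13 × 2.5% × C$421,820.14 = C$137,091.55…
Interest (7.2%/yr ÷ 12 = 0.6%/month): C$421,820.14 × ((1 + 0.006)^16 − 1) = C$42,369.0293…
Penalties + interest = C$156,073.4518 + C$42,369.0293… = C$198,442.48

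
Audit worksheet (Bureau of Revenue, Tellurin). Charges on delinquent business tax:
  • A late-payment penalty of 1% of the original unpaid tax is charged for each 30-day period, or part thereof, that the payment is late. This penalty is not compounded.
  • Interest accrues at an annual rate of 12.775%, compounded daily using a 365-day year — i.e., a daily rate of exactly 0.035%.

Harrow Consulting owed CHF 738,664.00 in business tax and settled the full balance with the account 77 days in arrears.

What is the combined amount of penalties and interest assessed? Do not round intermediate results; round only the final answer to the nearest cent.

Penalty periods: ⌈77/30⌉ = 3; penalty = 3 × 1% × CHF 738,664.00 = CHF 22,159.92
Interest: CHF 738,664.00 × ((1 + 0.00035)^77 − 1) = CHF 738,664.00 × 0.02731159… = CHF 20,174.0896…
Penalties + interest = CHF 22,159.9200 + CHF 20,174.0896… = CHF 42,334.01

CHF 42,334.01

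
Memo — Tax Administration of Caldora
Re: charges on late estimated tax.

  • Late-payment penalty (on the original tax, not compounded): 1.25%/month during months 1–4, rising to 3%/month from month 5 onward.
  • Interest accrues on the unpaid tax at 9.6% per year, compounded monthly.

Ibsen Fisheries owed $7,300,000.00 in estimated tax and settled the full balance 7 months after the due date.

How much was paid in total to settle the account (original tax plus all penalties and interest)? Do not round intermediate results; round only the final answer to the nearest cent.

Penalty, months 1–4: 4 × 1.25% × $7,300,000.00 = $365,000.00
Penalty, months 5–7: 3 × 3% × $7,300,000.00 = $657,000.00
Interest (9.6%/yr ÷ 12 = 0.8%/month): $7,300,000.00 × ((1 + 0.008)^7 − 1) = $418,743.0676…
Total = $7,300,000.00 + $1,022,000.0000 + $418,743.0676… = $8,740,743.07

$8,740,743.07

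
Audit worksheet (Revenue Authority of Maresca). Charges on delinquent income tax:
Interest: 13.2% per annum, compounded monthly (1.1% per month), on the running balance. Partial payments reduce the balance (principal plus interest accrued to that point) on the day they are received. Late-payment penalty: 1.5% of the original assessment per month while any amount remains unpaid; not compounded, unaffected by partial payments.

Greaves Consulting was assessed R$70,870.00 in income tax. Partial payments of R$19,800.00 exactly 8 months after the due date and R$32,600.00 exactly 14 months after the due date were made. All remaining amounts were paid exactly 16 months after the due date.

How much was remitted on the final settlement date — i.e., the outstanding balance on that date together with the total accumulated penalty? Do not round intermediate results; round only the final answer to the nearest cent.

Balance at month 8: R$70,870.0000 × (1 + 0.011)^8 = R$77,352.0232…
After R$19,800.00 payment: R$77,352.0232… − R$19,800.00 = R$57,552.0232…
Balance at month 14: R$57,552.0232… × (1 + 0.011)^6 = R$61,456.4584…
After R$32,600.00 payment: R$61,456.4584… − R$32,600.00 = R$28,856.4584…
Balance at month 16: R$28,856.4584… × (1 + 0.011)^2 = R$29,494.7921…
Penalty: 16 × 1.5% × R$70,870.00 = R$17,008.80
Final settlement = outstanding balance + penalty = R$29,494.7921… + R$17,008.80 = R$46,503.59

R$46,503.59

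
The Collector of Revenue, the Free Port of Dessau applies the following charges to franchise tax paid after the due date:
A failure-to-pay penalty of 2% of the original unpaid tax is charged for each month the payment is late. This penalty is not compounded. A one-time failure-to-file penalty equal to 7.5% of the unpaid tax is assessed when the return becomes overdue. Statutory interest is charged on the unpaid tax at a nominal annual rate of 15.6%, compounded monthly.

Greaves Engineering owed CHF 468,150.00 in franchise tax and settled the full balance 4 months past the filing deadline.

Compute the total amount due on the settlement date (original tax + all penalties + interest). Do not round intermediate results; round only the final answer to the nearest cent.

CHF 565,535.88

Failure-to-file penalty: 7.5% × CHF 468,150.00 = CHF 35,111.25
Failure-to-pay penalty = 2% × CHF 468,150.00 × 4 mo = CHF 37,452.00
Interest (15.6%/yr ÷ 12 = 1.3%/month): CHF 468,150.00 × ((1 + 0.013)^4 − 1) = CHF 24,822.6316…
Total = CHF 468,150.00 + CHF 72,563.2500 + CHF 24,822.6316… = CHF 565,535.88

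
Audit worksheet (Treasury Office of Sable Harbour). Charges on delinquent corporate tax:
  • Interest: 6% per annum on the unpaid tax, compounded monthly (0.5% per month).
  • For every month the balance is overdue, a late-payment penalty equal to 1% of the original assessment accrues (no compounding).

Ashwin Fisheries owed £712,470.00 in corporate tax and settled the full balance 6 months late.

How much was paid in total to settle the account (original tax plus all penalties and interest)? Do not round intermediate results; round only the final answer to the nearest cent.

Late-payment penalty: 6 × 1% × £712,470.00 = £42,748.20
Interest: £712,470.00 × ((1 + 0.005)^6 − 1) = £712,470.00 × 0.0303775… = £21,643.0641…
Total = £712,470.00 + £42,748.2000 + £21,643.0641… = £776,861.26

£776,861.26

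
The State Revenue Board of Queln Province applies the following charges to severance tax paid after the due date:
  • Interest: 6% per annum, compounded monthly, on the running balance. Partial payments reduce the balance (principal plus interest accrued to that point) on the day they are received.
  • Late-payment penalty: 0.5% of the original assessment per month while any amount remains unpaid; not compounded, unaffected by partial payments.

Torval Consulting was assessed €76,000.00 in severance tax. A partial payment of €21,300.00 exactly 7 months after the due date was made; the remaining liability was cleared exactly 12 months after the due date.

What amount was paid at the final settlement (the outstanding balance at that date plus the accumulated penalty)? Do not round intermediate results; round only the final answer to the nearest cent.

Monthly rate = 6% ÷ 12 = 0.5%
Balance at month 7: €76,000.0000 × (1 + 0.005)^7 = €78,700.2342…
After €21,300.00 payment: €78,700.2342… − €21,300.00 = €57,400.2342…
Balance at month 12: €57,400.2342… × (1 + 0.005)^5 = €58,849.6620…
Penalty: 12 × 0.5% × €76,000.00 = €4,560.00
Final settlement = outstanding balance + penalty = €58,849.6620… + €4,560.00 = €63,409.66

€63,409.66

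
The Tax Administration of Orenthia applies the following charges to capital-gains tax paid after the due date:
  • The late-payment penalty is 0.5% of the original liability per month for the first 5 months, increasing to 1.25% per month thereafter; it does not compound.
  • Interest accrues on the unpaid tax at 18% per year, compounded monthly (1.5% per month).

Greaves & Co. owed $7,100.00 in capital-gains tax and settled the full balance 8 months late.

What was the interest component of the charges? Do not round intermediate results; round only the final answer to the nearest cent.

Interest: $7,100.00 × ((1 + 0.015)^8 − 1) = $7,100.00 × 0.1264926… = $898.0974…

$898.10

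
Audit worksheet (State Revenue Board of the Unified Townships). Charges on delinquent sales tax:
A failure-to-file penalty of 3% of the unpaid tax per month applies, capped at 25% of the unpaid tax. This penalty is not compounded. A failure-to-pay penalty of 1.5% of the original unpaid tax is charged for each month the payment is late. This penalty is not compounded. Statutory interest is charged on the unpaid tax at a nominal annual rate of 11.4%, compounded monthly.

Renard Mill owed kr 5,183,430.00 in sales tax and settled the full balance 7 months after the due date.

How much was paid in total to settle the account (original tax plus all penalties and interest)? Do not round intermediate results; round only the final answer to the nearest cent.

Failure-to-file: 7 × 3% × kr 5,183,430.00 = kr 1,088,520.30 (under the 25% cap)
Failure-to-pay penalty = 1.5% × kr 5,183,430.00 × 7 mo = kr 544,260.15
Interest (11.4%/yr ÷ 12 = 0.95%/month): kr 5,183,430.00 × ((1 + 0.0095)^7 − 1) = kr 354,679.0218…
Total = kr 5,183,430.00 + kr 1,632,780.4500 + kr 354,679.0218… = kr 7,170,889.47

kr 7,170,889.47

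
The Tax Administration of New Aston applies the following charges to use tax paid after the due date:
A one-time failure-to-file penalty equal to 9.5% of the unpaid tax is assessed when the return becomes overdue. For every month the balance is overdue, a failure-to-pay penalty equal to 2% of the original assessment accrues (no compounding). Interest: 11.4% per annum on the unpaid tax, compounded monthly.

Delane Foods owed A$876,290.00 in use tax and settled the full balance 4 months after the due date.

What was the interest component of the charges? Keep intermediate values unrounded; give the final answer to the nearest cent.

A$33,776.54

Interest (11.4%/yr ÷ 12 = 0.95%/month): A$876,290.00 × ((1 + 0.0095)^4 − 1) = A$33,776.5434…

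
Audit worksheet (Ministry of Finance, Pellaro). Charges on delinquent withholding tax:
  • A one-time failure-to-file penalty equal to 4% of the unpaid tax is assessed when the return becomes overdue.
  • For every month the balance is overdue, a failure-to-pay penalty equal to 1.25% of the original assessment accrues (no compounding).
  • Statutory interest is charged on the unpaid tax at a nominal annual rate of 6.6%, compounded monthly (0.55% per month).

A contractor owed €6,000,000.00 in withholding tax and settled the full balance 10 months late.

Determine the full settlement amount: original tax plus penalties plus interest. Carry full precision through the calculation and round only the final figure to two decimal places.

Failure-to-file penalty: 4% × €6,000,000.00 = €240,000.00
Failure-to-pay penalty = 1.25% × €6,000,000.00 × 10 mo = €750,000.00
Interest: €6,000,000.00 × ((1 + 0.0055)^10 − 1) = €6,000,000.00 × 0.0563814… = €338,288.4506…
Total = €6,000,000.00 + €990,000.0000 + €338,288.4506… = €7,328,288.45

€7,328,288.45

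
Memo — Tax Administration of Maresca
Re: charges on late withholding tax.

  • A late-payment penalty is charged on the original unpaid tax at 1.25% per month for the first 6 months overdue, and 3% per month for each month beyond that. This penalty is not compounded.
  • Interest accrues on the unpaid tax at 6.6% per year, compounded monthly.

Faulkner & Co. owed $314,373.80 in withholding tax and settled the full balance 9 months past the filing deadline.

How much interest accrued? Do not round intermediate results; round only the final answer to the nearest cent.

$15,908.29

Interest (6.6%/yr ÷ 12 = 0.55%/month): $314,373.80 × ((1 + 0.0055)^9 − 1) = $15,908.2861…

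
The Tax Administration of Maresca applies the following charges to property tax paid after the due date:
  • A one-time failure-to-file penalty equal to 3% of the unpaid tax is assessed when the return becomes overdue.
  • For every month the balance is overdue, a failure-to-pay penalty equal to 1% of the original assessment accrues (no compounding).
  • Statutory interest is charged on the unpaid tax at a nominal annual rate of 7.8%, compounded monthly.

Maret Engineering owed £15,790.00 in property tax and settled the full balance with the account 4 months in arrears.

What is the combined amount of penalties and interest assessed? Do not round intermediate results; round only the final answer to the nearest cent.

Failure-to-file penalty: 3% × £15,790.00 = £473.70
Failure-to-pay penalty: 4 × 1% × £15,790.00 = £631.60
Interest (7.8%/yr ÷ 12 = 0.65%/month): £15,790.00 × ((1 + 0.0065)^4 − 1) = £414.5601…
Penalties + interest = £1,105.3000 + £414.5601… = £1,519.86

£1,519.86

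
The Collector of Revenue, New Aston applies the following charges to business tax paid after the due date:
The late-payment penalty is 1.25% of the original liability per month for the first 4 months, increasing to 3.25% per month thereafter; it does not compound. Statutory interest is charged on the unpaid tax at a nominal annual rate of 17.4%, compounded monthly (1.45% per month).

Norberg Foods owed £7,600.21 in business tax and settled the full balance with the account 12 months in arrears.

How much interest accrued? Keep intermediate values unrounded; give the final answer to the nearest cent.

£1,433.17

Interest: £7,600.21 × ((1 + 0.0145)^12 − 1) = £7,600.21 × 0.1885696… = £1,433.1685…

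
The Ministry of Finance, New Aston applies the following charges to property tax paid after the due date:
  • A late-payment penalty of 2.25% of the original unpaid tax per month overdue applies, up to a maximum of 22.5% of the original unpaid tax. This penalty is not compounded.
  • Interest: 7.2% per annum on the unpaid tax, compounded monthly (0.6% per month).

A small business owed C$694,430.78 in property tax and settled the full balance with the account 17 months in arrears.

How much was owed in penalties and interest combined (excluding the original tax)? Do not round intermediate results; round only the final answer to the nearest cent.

Penalty (uncapped): 17 × 2.25% × C$694,430.78 = C$265,619.77…; cap = 22.5% × C$694,430.78 = C$156,246.93… → penalty = C$156,246.93…
Interest: C$694,430.78 × ((1 + 0.006)^17 − 1) = C$694,430.78 × 0.1070460… = C$74,336.0464…
Penalties + interest = C$156,246.9255 + C$74,336.0464… = C$230,582.97

C$230,582.97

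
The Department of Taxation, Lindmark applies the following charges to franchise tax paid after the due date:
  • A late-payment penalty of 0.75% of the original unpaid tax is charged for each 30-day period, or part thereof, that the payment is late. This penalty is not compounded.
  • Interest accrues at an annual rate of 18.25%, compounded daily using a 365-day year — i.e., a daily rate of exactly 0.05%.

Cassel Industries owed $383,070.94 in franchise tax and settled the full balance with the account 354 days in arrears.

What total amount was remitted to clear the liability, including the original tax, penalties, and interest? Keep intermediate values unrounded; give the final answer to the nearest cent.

$491,701.54

Penalty periods: ⌈354/30⌉ = 12; penalty = 12 × 0.75% × $383,070.94 = $34,476.38…
Interest: $383,070.94 × ((1 + 0.0005)^354 − 1) = $383,070.94 × 0.19357829… = $74,154.2189…
Total = $383,070.94 + $34,476.3846 + $74,154.2189… = $491,701.54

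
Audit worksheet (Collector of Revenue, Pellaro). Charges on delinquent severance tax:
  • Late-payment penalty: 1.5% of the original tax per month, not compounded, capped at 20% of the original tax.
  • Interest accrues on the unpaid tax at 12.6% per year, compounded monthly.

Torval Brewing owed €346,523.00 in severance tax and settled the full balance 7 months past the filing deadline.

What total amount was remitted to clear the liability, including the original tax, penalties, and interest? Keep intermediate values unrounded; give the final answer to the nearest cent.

€409,193.83

Penalty: 7 × 1.5% × €346,523.00 = €36,384.92… (below the 20% cap of €69,304.60)
Interest (12.6%/yr ÷ 12 = 1.05%/month): €346,523.00 × ((1 + 0.0105)^7 − 1) = €26,285.9163…
Total = €346,523.00 + €36,384.9150 + €26,285.9163… = €409,193.83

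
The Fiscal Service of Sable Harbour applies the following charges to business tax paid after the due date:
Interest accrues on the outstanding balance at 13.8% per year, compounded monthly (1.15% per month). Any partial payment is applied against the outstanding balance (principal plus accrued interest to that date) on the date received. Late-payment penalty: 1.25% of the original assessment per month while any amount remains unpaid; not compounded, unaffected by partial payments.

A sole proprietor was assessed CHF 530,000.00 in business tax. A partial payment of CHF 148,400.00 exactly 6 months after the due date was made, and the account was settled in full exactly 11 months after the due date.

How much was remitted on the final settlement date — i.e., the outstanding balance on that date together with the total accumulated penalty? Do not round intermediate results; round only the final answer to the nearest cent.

CHF 516,779.67

Balance at month 6: CHF 530,000.0000 × (1 + 0.0115)^6 = CHF 567,637.6485…
After CHF 148,400.00 payment: CHF 567,637.6485… − CHF 148,400.00 = CHF 419,237.6485…
Balance at month 11: CHF 419,237.6485… × (1 + 0.0115)^5 = CHF 443,904.6679…
Penalty: 11 × 1.25% × CHF 530,000.00 = CHF 72,875.00
Final settlement = outstanding balance + penalty = CHF 443,904.6679… + CHF 72,875.00 = CHF 516,779.67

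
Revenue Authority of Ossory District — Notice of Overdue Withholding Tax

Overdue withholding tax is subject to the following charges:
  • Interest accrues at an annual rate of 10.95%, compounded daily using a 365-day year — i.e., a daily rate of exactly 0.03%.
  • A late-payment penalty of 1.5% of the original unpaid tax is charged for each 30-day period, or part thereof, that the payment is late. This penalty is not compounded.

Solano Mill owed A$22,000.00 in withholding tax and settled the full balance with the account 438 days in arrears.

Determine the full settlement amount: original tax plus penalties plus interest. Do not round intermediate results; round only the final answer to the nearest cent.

Penalty periods: ⌈438/30⌉ = 15; penalty = 15 × 1.5% × A$22,000.00 = A$4,950.00
Interest: A$22,000.00 × ((1 + 0.0003)^438 − 1) = A$22,000.00 × 0.14040139… = A$3,088.8305…
Total = A$22,000.00 + A$4,950.0000 + A$3,088.8305… = A$30,038.83

A$30,038.83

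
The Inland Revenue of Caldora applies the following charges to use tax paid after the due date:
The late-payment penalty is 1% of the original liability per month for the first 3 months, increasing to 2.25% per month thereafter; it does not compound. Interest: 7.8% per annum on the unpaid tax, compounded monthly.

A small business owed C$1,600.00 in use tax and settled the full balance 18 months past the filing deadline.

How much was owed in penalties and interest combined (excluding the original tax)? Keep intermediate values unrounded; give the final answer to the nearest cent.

Penalty, months 1–3: 3 × 1% × C$1,600.00 = C$48.00
Penalty, months 4–18: 15 × 2.25% × C$1,600.00 = C$540.00
Interest (7.8%/yr ÷ 12 = 0.65%/month): C$1,600.00 × ((1 + 0.0065)^18 − 1) = C$197.9103…
Penalties + interest = C$588.0000 + C$197.9103… = C$785.91

C$785.91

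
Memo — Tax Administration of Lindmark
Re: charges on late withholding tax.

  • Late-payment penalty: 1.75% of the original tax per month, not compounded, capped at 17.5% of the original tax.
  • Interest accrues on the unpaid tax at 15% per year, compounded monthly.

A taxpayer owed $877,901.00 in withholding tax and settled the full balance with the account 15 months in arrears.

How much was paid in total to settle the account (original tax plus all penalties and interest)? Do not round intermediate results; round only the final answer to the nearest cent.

$1,211,353.42

Penalty (uncapped): 15 × 1.75% × $877,901.00 = $230,449.01…; cap = 17.5% × $877,901.00 = $153,632.68… → penalty = $153,632.68…
Interest (15%/yr ÷ 12 = 1.25%/month): $877,901.00 × ((1 + 0.0125)^15 − 1) = $179,819.7445…
Total = $877,901.00 + $153,632.6750 + $179,819.7445… = $1,211,353.42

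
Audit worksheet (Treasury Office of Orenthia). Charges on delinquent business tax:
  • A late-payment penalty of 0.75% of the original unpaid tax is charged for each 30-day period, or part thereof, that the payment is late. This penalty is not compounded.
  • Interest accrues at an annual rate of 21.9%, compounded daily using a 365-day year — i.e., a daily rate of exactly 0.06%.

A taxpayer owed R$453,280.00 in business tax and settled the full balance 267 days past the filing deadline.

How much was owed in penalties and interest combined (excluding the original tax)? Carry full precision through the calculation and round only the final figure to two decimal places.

R$109,326.25

Penalty periods: ⌈267/30⌉ = 9; penalty = 9 × 0.75% × R$453,280.00 = R$30,596.40
Interest: R$453,280.00 × ((1 + 0.0006)^267 − 1) = R$453,280.00 × 0.17368921… = R$78,729.8453…
Penalties + interest = R$30,596.4000 + R$78,729.8453… = R$109,326.25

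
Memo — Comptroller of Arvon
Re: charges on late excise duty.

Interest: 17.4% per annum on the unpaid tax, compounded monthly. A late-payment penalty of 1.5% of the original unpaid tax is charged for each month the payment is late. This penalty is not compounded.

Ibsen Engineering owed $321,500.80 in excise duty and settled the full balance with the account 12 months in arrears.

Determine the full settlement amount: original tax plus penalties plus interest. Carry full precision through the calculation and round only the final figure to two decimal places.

$439,996.22

Late-payment penalty: 12 × 1.5% × $321,500.80 = $57,870.14…
Interest (17.4%/yr ÷ 12 = 1.45%/month): $321,500.80 × ((1 + 0.0145)^12 − 1) = $60,625.2758…
Total = $321,500.80 + $57,870.1440 + $60,625.2758… = $439,996.22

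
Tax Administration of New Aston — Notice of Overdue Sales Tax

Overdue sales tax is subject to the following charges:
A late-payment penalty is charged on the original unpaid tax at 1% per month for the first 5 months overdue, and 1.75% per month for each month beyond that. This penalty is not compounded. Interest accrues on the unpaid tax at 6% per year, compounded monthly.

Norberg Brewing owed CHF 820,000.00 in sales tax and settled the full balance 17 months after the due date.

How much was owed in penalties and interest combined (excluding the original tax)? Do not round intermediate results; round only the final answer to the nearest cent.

Penalty, months 1–5: 5 × 1% × CHF 820,000.00 = CHF 41,000.00
Penalty, months 6–17: 12 × 1.75% × CHF 820,000.00 = CHF 172,200.00
Interest (6%/yr ÷ 12 = 0.5%/month): CHF 820,000.00 × ((1 + 0.005)^17 − 1) = CHF 72,558.9358…
Penalties + interest = CHF 213,200.0000 + CHF 72,558.9358… = CHF 285,758.94

CHF 285,758.94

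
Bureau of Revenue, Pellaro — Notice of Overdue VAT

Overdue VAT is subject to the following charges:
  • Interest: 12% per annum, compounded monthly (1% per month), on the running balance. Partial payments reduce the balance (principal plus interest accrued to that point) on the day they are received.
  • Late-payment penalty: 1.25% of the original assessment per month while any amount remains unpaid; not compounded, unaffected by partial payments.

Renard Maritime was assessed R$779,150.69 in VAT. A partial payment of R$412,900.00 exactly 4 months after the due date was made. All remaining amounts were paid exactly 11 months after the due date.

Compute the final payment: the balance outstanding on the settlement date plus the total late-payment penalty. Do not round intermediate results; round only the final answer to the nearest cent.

R$533,722.30

Balance at month 4: R$779,150.6900 × (1 + 0.01)^4 = R$810,787.3324…
After R$412,900.00 payment: R$810,787.3324… − R$412,900.00 = R$397,887.3324…
Balance at month 11: R$397,887.3324… × (1 + 0.01)^7 = R$426,589.0752…
Penalty: 11 × 1.25% × R$779,150.69 = R$107,133.22…
Final settlement = outstanding balance + penalty = R$426,589.0752… + R$107,133.22… = R$533,722.30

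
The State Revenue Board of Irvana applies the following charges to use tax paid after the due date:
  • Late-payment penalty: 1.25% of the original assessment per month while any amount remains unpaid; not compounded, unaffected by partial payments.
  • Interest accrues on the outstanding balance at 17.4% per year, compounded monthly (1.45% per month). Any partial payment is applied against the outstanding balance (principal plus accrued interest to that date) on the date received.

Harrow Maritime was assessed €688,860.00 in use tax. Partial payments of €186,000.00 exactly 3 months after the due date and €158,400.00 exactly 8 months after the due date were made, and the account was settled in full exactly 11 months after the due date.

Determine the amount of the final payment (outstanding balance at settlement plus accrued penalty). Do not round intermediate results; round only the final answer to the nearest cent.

Balance at month 3: €688,860.0000 × (1 + 0.0145)^3 = €719,262.0085…
After €186,000.00 payment: €719,262.0085… − €186,000.00 = €533,262.0085…
Balance at month 8: €533,262.0085… × (1 + 0.0145)^5 = €573,061.0629…
After €158,400.00 payment: €573,061.0629… − €158,400.00 = €414,661.0629…
Balance at month 11: €414,661.0629… × (1 + 0.0145)^3 = €432,961.6307…
Penalty: 11 × 1.25% × €688,860.00 = €94,718.25
Final settlement = outstanding balance + penalty = €432,961.6307… + €94,718.25 = €527,679.88

€527,679.88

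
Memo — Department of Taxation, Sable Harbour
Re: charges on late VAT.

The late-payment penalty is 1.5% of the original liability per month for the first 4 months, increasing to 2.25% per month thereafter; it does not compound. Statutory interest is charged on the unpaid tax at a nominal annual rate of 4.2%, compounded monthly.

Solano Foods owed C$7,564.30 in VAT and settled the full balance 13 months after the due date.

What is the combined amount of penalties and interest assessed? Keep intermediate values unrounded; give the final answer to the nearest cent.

C$2,337.13

Penalty, months 1–4: 4 × 1.5% × C$7,564.30 = C$453.86…
Penalty, months 5–13: 9 × 2.25% × C$7,564.30 = C$1,531.77…
Interest (4.2%/yr ÷ 12 = 0.35%/month): C$7,564.30 × ((1 + 0.0035)^13 − 1) = C$351.4969…
Penalties + interest = C$1,985.6288… + C$351.4969… = C$2,337.13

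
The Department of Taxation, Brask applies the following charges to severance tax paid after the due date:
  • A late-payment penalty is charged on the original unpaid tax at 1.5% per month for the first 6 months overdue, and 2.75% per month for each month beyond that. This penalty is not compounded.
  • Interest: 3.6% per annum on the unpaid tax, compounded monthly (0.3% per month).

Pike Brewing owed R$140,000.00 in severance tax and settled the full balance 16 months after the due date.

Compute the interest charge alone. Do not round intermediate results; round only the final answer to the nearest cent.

Interest: R$140,000.00 × ((1 + 0.003)^16 − 1) = R$140,000.00 × 0.0490953… = R$6,873.3376…

R$6,873.34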